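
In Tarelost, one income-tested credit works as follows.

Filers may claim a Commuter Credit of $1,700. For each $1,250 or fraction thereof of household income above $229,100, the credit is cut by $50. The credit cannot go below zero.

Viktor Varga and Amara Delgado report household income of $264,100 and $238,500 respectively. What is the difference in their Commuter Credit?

Viktor ($264,100): Commuter Credit: income exceeds $229,100 by $35,000, which is 28 full-or-partial $1,250 increments; reduction = 28 × $50 = $1,400, leaving $300.
Amara ($238,500): Commuter Credit: income exceeds $229,100 by $9,400, which is 8 full-or-partial $1,250 increments; reduction = 8 × $50 = $400, leaving $1,300.
Difference: |$300 − $1,300| = $1,000.

$1,000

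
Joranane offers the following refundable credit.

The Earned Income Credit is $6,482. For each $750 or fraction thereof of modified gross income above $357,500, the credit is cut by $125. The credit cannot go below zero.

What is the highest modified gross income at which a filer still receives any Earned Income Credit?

After 51 increments the reduction is 51 × $125 = $6,375, leaving $107; one more increment wipes it out. Increment 51 ends at excess 51 × $750 = $38,250, so the highest qualifying income is $357,500 + $38,250 = $395,750.

$395,750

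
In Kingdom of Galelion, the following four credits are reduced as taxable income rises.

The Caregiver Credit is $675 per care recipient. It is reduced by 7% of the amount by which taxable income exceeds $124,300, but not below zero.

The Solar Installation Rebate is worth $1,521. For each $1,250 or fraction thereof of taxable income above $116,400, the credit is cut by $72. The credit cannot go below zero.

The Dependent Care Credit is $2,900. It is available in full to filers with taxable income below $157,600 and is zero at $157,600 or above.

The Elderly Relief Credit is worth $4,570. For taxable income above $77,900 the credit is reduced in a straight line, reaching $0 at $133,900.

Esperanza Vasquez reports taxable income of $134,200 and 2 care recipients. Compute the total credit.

$3,998

Caregiver Credit: base = 2 × $675 = $1,350. 7% of the $9,900 excess over $124,300 is $693; credit = $1,350 − $693 = $657.
Solar Installation Rebate: income exceeds $116,400 by $17,800, which is 15 full-or-partial $1,250 increments; reduction = 15 × $72 = $1,080, leaving $441.
Dependent Care Credit: $134,200 is below the $157,600 cutoff, so the full $2,900 applies.
Elderly Relief Credit: $134,200 is at or above $133,900, so the credit is $0.
Total: $657 + $441 + $2,900 + $0 = $3,998.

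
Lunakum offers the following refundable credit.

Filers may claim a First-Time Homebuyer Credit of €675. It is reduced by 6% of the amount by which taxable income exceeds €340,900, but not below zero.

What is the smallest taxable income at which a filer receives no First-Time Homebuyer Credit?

€352,150

The credit falls by 6% of each euro above €340,900, so it reaches zero when the excess is €675 / 6% = €11,250: income = €340,900 + €11,250 = €352,150.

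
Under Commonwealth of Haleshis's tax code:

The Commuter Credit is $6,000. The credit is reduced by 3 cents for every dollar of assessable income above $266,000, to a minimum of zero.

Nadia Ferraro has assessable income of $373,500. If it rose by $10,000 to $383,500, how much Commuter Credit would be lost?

At $373,500 — 3% of the $107,500 excess over $266,000 is $3,225; credit = $6,000 − $3,225 = $2,775.
At $383,500 — 3% of the $117,500 excess over $266,000 is $3,525; credit = $6,000 − $3,525 = $2,475.
Lost: $2,775 − $2,475 = $300.

$300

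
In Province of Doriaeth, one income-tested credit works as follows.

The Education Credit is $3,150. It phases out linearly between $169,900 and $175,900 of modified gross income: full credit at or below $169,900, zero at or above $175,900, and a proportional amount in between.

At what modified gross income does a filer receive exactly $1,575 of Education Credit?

$1,575 is 1,575/3,150 of the full $3,150, so 1,575/3,150 of the $6,000 range has been used: income = $169,900 + $6,000 × 1,575/3,150 = $172,900.

$172,900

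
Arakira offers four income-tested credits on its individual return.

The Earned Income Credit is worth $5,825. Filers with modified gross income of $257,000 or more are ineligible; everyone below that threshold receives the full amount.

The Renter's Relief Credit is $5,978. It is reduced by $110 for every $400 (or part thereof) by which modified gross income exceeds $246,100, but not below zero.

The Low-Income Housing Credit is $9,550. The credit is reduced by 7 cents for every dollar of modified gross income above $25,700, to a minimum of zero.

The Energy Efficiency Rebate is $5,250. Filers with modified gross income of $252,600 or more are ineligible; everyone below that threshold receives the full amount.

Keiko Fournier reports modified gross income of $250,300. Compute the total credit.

Earned Income Credit: $250,300 is below the $257,000 cutoff, so the full $5,825 applies.
Renter's Relief Credit: income exceeds $246,100 by $4,200, which is 11 full-or-partial $400 increments; reduction = 11 × $110 = $1,210, leaving $4,768.
Low-Income Housing Credit: 7% of the $224,600 excess over $25,700 is $15,722 ≥ base, so the credit is $0.
Energy Efficiency Rebate: $250,300 is below the $252,600 cutoff, so the full $5,250 applies.
Total: $5,825 + $4,768 + $0 + $5,250 = $15,843.

$15,843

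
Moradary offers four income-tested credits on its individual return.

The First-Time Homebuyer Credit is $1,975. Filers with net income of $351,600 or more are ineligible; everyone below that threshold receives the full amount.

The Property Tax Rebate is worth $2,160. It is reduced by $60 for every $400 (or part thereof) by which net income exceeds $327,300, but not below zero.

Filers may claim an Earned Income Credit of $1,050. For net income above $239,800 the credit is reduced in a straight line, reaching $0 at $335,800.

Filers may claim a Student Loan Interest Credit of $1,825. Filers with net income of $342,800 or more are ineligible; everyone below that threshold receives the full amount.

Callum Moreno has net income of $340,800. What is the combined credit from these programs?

$3,920

First-Time Homebuyer Credit: $340,800 is below the $351,600 cutoff, so the full $1,975 applies.
Property Tax Rebate: income exceeds $327,300 by $13,500, which is 34 full-or-partial $400 increments; reduction = 34 × $60 = $2,040, leaving $120.
Earned Income Credit: $340,800 is at or above $335,800, so the credit is $0.
Student Loan Interest Credit: $340,800 is below the $342,800 cutoff, so the full $1,825 applies.
Total: $1,975 + $120 + $0 + $1,825 = $3,920.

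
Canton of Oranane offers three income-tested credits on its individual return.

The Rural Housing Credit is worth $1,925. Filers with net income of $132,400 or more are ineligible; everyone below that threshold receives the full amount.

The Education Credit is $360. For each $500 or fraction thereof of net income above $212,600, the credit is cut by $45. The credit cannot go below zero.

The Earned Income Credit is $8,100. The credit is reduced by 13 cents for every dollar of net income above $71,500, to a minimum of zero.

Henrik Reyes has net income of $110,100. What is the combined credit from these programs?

Rural Housing Credit: $110,100 is below the $132,400 cutoff, so the full $1,925 applies.
Education Credit: $110,100 is at or below the $212,600 threshold, so the full $360 applies.
Earned Income Credit: 13% of the $38,600 excess over $71,500 is $5,018; credit = $8,100 − $5,018 = $3,082.
Total: $1,925 + $360 + $3,082 = $5,367.

$5,367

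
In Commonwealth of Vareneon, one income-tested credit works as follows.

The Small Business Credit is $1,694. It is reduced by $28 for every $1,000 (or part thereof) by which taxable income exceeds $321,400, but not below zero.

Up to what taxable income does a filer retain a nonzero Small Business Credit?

$381,400

After 60 increments the reduction is 60 × $28 = $1,680, leaving $14; one more increment wipes it out. Increment 60 ends at excess 60 × $1,000 = $60,000, so the highest qualifying income is $321,400 + $60,000 = $381,400.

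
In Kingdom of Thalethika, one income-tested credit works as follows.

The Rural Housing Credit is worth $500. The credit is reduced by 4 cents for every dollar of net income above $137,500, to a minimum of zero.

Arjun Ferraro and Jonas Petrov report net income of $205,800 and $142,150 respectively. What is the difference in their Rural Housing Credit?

$314

Arjun ($205,800): Rural Housing Credit: 4% of the $68,300 excess over $137,500 is $2,732 ≥ base, so the credit is $0.
Jonas ($142,150): Rural Housing Credit: 4% of the $4,650 excess over $137,500 is $186; credit = $500 − $186 = $314.
Difference: |$0 − $314| = $314.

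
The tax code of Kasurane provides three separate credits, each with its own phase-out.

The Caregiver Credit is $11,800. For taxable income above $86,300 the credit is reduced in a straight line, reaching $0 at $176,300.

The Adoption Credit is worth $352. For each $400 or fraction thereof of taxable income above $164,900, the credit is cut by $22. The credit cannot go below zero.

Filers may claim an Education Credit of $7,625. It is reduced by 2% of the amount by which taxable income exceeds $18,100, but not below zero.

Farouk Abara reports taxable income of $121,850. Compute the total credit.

$13,041

Caregiver Credit: $121,850 is $35,550 into a $90,000 phase-out range, leaving 54,450/90,000 of the credit: $11,800 × 54,450/90,000 = $7,139.
Adoption Credit: $121,850 is at or below the $164,900 threshold, so the full $352 applies.
Education Credit: 2% of the $103,750 excess over $18,100 is $2,075; credit = $7,625 − $2,075 = $5,550.
Total: $7,139 + $352 + $5,550 = $13,041.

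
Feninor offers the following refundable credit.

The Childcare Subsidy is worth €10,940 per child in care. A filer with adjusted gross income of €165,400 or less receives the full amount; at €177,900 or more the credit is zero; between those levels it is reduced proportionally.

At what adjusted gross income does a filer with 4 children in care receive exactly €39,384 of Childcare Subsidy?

€166,650

Full credit = 4 × €10,940 = €43,760.
€39,384 is 39,384/43,760 of the full €43,760, so 4,376/43,760 of the €12,500 range has been used: income = €165,400 + €12,500 × 4,376/43,760 = €166,650.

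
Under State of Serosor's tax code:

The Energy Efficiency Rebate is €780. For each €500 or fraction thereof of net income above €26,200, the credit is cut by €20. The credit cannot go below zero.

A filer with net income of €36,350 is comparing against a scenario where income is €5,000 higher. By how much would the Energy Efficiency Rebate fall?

€200

At €36,350 — income exceeds €26,200 by €10,150, which is 21 full-or-partial €500 increments; reduction = 21 × €20 = €420, leaving €360.
At €41,350 — income exceeds €26,200 by €15,150, which is 31 full-or-partial €500 increments; reduction = 31 × €20 = €620, leaving €160.
Lost: €360 − €160 = €200.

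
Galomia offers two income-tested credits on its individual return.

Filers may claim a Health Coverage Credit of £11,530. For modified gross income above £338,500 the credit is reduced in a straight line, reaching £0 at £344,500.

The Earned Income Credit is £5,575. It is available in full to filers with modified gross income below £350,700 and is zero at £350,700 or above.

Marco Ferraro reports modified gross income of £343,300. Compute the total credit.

£7,881

Health Coverage Credit: £343,300 is £4,800 into a £6,000 phase-out range, leaving 1,200/6,000 of the credit: £11,530 × 1,200/6,000 = £2,306.
Earned Income Credit: £343,300 is below the £350,700 cutoff, so the full £5,575 applies.
Total: £2,306 + £5,575 = £7,881.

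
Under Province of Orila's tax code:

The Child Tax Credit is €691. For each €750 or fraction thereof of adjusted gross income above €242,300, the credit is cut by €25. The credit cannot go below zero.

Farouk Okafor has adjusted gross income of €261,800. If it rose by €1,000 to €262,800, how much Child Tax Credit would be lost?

At €261,800 — income exceeds €242,300 by €19,500, which is 26 full-or-partial €750 increments; reduction = 26 × €25 = €650, leaving €41.
At €262,800 — income exceeds €242,300 by €20,500 → 28 increments × €25 = €700 ≥ base, so the credit is €0.
Lost: €41 − €0 = €41.

€41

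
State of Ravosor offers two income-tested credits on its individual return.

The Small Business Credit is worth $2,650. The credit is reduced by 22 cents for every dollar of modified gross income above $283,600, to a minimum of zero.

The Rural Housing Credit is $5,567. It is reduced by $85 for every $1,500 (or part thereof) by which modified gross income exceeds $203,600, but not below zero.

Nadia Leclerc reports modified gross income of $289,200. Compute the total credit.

Small Business Credit: 22% of the $5,600 excess over $283,600 is $1,232; credit = $2,650 − $1,232 = $1,418.
Rural Housing Credit: income exceeds $203,600 by $85,600, which is 58 full-or-partial $1,500 increments; reduction = 58 × $85 = $4,930, leaving $637.
Total: $1,418 + $637 = $2,055.

$2,055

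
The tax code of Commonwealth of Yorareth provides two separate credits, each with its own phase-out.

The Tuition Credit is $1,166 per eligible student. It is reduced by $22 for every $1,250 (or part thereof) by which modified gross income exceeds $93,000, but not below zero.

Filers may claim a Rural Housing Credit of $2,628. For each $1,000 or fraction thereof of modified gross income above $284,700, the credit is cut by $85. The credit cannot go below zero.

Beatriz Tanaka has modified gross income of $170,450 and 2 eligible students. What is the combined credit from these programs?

$3,596

Tuition Credit: base = 2 × $1,166 = $2,332. income exceeds $93,000 by $77,450, which is 62 full-or-partial $1,250 increments; reduction = 62 × $22 = $1,364, leaving $968.
Rural Housing Credit: $170,450 is at or below the $284,700 threshold, so the full $2,628 applies.
Total: $968 + $2,628 = $3,596.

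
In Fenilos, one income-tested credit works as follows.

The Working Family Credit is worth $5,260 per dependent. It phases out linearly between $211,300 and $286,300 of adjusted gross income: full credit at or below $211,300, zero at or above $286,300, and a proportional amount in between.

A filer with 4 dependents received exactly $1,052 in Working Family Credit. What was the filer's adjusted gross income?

Full credit = 4 × $5,260 = $21,040.
$1,052 is 1,052/21,040 of the full $21,040, so 19,988/21,040 of the $75,000 range has been used: income = $211,300 + $75,000 × 19,988/21,040 = $282,550.

$282,550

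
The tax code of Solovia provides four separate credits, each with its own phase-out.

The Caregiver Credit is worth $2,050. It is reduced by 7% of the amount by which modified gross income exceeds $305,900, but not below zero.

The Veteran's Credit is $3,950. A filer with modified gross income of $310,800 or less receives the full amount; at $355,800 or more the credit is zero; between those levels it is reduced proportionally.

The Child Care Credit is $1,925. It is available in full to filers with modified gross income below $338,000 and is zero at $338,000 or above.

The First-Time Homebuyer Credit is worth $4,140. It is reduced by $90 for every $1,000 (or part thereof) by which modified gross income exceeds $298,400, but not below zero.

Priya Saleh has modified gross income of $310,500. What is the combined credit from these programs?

Caregiver Credit: 7% of the $4,600 excess over $305,900 is $322; credit = $2,050 − $322 = $1,728.
Veteran's Credit: $310,500 is at or below the $310,800 threshold, so the full $3,950 applies.
Child Care Credit: $310,500 is below the $338,000 cutoff, so the full $1,925 applies.
First-Time Homebuyer Credit: income exceeds $298,400 by $12,100, which is 13 full-or-partial $1,000 increments; reduction = 13 × $90 = $1,170, leaving $2,970.
Total: $1,728 + $3,950 + $1,925 + $2,970 = $10,573.

$10,573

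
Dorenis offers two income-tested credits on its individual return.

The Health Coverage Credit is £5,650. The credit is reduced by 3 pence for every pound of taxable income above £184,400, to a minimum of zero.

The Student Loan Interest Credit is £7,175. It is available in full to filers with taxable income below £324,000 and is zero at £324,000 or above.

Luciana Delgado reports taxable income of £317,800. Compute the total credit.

Health Coverage Credit: 3% of the £133,400 excess over £184,400 is £4,002; credit = £5,650 − £4,002 = £1,648.
Student Loan Interest Credit: £317,800 is below the £324,000 cutoff, so the full £7,175 applies.
Total: £1,648 + £7,175 = £8,823.

£8,823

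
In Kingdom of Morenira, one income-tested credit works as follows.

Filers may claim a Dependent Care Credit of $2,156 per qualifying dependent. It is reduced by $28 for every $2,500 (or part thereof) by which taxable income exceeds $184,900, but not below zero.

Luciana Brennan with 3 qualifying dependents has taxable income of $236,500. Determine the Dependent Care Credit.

Dependent Care Credit: base = 3 × $2,156 = $6,468. income exceeds $184,900 by $51,600, which is 21 full-or-partial $2,500 increments; reduction = 21 × $28 = $588, leaving $5,880.

$5,880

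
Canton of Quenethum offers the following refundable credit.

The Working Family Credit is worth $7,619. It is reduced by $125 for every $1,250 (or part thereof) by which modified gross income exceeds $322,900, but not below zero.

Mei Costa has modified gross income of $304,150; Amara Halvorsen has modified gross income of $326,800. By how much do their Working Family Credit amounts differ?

Mei ($304,150): Working Family Credit: $304,150 is at or below the $322,900 threshold, so the full $7,619 applies.
Amara ($326,800): Working Family Credit: income exceeds $322,900 by $3,900, which is 4 full-or-partial $1,250 increments; reduction = 4 × $125 = $500, leaving $7,119.
Difference: |$7,619 − $7,119| = $500.

$500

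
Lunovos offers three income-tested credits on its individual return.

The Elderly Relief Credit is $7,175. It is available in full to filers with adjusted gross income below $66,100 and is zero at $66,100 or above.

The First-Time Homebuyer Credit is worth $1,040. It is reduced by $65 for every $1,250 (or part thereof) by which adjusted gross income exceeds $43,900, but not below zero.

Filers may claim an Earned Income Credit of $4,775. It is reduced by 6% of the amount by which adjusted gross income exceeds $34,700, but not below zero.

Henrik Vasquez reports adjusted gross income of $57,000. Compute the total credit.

Elderly Relief Credit: $57,000 is below the $66,100 cutoff, so the full $7,175 applies.
First-Time Homebuyer Credit: income exceeds $43,900 by $13,100, which is 11 full-or-partial $1,250 increments; reduction = 11 × $65 = $715, leaving $325.
Earned Income Credit: 6% of the $22,300 excess over $34,700 is $1,338; credit = $4,775 − $1,338 = $3,437.
Total: $7,175 + $325 + $3,437 = $10,937.

$10,937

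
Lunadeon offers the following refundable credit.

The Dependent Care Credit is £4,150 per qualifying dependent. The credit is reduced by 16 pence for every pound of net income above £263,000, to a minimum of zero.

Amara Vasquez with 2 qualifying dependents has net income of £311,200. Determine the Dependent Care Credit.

£588

Dependent Care Credit: base = 2 × £4,150 = £8,300. 16% of the £48,200 excess over £263,000 is £7,712; credit = £8,300 − £7,712 = £588.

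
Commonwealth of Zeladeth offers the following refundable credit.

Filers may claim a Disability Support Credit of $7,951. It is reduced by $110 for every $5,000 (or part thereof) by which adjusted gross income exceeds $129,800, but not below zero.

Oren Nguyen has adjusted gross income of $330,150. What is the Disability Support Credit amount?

Disability Support Credit: income exceeds $129,800 by $200,350, which is 41 full-or-partial $5,000 increments; reduction = 41 × $110 = $4,510, leaving $3,441.

$3,441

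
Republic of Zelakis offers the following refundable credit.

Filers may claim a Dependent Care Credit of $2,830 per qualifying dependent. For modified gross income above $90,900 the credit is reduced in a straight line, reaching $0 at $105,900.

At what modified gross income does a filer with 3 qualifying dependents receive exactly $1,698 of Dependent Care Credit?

$102,900

Full credit = 3 × $2,830 = $8,490.
$1,698 is 1,698/8,490 of the full $8,490, so 6,792/8,490 of the $15,000 range has been used: income = $90,900 + $15,000 × 6,792/8,490 = $102,900.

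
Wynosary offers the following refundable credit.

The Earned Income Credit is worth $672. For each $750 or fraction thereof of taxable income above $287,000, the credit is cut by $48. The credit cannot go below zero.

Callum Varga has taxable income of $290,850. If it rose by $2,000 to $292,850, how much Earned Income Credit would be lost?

$96

At $290,850 — income exceeds $287,000 by $3,850, which is 6 full-or-partial $750 increments; reduction = 6 × $48 = $288, leaving $384.
At $292,850 — income exceeds $287,000 by $5,850, which is 8 full-or-partial $750 increments; reduction = 8 × $48 = $384, leaving $288.
Lost: $384 − $288 = $96.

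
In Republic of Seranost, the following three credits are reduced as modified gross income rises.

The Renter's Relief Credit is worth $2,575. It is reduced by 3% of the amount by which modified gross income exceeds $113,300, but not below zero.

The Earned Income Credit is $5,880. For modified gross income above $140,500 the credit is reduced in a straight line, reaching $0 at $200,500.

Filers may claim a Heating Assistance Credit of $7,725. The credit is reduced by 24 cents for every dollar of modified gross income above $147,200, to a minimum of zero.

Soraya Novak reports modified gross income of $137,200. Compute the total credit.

$15,463

Renter's Relief Credit: 3% of the $23,900 excess over $113,300 is $717; credit = $2,575 − $717 = $1,858.
Earned Income Credit: $137,200 is at or below the $140,500 threshold, so the full $5,880 applies.
Heating Assistance Credit: $137,200 is at or below the $147,200 threshold, so the full $7,725 applies.
Total: $1,858 + $5,880 + $7,725 = $15,463.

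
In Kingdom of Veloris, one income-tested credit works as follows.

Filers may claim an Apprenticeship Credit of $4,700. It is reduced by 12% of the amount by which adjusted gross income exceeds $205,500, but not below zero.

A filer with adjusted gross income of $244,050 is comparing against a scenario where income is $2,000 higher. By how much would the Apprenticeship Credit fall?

$74

At $244,050 — 12% of the $38,550 excess over $205,500 is $4,626; credit = $4,700 − $4,626 = $74.
At $246,050 — 12% of the $40,550 excess over $205,500 is $4,866 ≥ base, so the credit is $0.
Lost: $74 − $0 = $74.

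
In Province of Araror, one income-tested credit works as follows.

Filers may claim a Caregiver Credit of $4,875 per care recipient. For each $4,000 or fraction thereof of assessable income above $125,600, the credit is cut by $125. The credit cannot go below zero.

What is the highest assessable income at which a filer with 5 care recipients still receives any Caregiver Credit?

$901,600

Full credit = 5 × $4,875 = $24,375.
After 194 increments the reduction is 194 × $125 = $24,250, leaving $125; one more increment wipes it out. Increment 194 ends at excess 194 × $4,000 = $776,000, so the highest qualifying income is $125,600 + $776,000 = $901,600.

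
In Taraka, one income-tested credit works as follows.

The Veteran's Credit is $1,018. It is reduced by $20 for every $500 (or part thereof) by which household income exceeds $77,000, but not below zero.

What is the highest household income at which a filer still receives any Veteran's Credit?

$102,000

After 50 increments the reduction is 50 × $20 = $1,000, leaving $18; one more increment wipes it out. Increment 50 ends at excess 50 × $500 = $25,000, so the highest qualifying income is $77,000 + $25,000 = $102,000.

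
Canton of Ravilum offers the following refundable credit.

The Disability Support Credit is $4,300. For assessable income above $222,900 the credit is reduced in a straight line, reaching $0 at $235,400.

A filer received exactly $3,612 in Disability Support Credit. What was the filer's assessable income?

$224,900

$3,612 is 3,612/4,300 of the full $4,300, so 688/4,300 of the $12,500 range has been used: income = $222,900 + $12,500 × 688/4,300 = $224,900.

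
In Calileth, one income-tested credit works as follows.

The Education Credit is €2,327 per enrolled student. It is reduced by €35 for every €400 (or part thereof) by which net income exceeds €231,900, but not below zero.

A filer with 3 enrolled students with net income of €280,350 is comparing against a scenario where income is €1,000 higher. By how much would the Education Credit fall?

€70

At €280,350 — base = 3 × €2,327 = €6,981. income exceeds €231,900 by €48,450, which is 122 full-or-partial €400 increments; reduction = 122 × €35 = €4,270, leaving €2,711.
At €281,350 — base = 3 × €2,327 = €6,981. income exceeds €231,900 by €49,450, which is 124 full-or-partial €400 increments; reduction = 124 × €35 = €4,340, leaving €2,641.
Lost: €2,711 − €2,641 = €70.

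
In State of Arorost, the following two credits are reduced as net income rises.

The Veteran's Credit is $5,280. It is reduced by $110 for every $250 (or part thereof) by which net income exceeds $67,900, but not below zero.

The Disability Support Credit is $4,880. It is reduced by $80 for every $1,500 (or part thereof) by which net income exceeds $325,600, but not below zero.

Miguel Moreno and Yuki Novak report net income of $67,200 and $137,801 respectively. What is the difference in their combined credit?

Miguel ($67,200): Veteran's Credit: $67,200 is at or below the $67,900 threshold, so the full $5,280 applies. Disability Support Credit: $67,200 is at or below the $325,600 threshold, so the full $4,880 applies. total $5,280 + $4,880 = $10,160
Yuki ($137,801): Veteran's Credit: income exceeds $67,900 by $69,901 → 280 increments × $110 = $30,800 ≥ base, so the credit is $0. Disability Support Credit: $137,801 is at or below the $325,600 threshold, so the full $4,880 applies. total $0 + $4,880 = $4,880
Difference: |$10,160 − $4,880| = $5,280.

$5,280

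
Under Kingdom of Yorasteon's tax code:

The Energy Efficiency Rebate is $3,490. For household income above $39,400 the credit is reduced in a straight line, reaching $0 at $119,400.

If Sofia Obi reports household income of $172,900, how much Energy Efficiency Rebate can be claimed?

Energy Efficiency Rebate: $172,900 is at or above $119,400, so the credit is $0.

$0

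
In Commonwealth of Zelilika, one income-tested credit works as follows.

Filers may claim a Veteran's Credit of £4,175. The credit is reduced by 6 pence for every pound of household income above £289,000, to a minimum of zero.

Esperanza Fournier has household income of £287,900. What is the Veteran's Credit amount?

Veteran's Credit: £287,900 is at or below the £289,000 threshold, so the full £4,175 applies.

£4,175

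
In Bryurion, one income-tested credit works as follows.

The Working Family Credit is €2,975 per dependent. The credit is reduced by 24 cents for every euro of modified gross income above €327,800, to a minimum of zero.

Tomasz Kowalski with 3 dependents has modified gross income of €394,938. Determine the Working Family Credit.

€0

Working Family Credit: base = 3 × €2,975 = €8,925. 24% of the €67,138 excess over €327,800 is €16,113.12 ≥ base, so the credit is €0.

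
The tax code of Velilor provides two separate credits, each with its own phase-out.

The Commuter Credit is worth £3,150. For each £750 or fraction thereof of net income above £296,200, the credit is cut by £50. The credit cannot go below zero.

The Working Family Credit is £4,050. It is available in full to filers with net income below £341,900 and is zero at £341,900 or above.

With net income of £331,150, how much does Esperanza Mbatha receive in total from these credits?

£4,850

Commuter Credit: income exceeds £296,200 by £34,950, which is 47 full-or-partial £750 increments; reduction = 47 × £50 = £2,350, leaving £800.
Working Family Credit: £331,150 is below the £341,900 cutoff, so the full £4,050 applies.
Total: £800 + £4,050 = £4,850.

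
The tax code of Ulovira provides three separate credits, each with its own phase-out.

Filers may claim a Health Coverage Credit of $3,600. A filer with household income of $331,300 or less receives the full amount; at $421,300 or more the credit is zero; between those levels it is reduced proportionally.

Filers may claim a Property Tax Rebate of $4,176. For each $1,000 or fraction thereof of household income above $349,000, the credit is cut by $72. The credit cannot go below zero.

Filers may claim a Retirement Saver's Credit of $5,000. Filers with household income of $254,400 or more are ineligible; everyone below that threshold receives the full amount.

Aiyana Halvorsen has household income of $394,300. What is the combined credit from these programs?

$1,944

Health Coverage Credit: $394,300 is $63,000 into a $90,000 phase-out range, leaving 27,000/90,000 of the credit: $3,600 × 27,000/90,000 = $1,080.
Property Tax Rebate: income exceeds $349,000 by $45,300, which is 46 full-or-partial $1,000 increments; reduction = 46 × $72 = $3,312, leaving $864.
Retirement Saver's Credit: $394,300 meets or exceeds the $254,400 cutoff, so the credit is $0.
Total: $1,080 + $864 + $0 = $1,944.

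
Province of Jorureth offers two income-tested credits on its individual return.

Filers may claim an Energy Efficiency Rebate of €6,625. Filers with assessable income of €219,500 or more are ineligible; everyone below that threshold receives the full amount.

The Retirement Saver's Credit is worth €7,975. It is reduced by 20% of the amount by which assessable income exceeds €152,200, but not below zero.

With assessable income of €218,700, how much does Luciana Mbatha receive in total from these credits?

€6,625

Energy Efficiency Rebate: €218,700 is below the €219,500 cutoff, so the full €6,625 applies.
Retirement Saver's Credit: 20% of the €66,500 excess over €152,200 is €13,300 ≥ base, so the credit is €0.
Total: €6,625 + €0 = €6,625.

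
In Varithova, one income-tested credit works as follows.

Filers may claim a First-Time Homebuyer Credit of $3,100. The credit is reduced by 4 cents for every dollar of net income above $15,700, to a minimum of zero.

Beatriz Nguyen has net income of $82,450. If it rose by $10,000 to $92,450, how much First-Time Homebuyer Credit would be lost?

$400

At $82,450 — 4% of the $66,750 excess over $15,700 is $2,670; credit = $3,100 − $2,670 = $430.
At $92,450 — 4% of the $76,750 excess over $15,700 is $3,070; credit = $3,100 − $3,070 = $30.
Lost: $430 − $30 = $400.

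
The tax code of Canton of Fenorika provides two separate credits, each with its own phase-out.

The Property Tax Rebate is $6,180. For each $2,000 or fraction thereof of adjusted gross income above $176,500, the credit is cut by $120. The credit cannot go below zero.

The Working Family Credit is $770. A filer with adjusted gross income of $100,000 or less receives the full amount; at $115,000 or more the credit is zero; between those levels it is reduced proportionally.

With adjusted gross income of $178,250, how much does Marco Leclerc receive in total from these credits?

Property Tax Rebate: income exceeds $176,500 by $1,750, which is 1 full-or-partial $2,000 increment; reduction = 1 × $120 = $120, leaving $6,060.
Working Family Credit: $178,250 is at or above $115,000, so the credit is $0.
Total: $6,060 + $0 = $6,060.

$6,060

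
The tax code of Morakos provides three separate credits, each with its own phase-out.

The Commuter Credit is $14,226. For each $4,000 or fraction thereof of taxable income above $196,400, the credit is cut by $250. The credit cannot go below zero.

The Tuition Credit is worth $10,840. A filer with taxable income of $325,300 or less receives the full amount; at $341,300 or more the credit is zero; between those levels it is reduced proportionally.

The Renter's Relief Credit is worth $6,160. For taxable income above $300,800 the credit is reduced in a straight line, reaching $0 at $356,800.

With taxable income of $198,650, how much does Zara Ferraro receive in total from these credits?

Commuter Credit: income exceeds $196,400 by $2,250, which is 1 full-or-partial $4,000 increment; reduction = 1 × $250 = $250, leaving $13,976.
Tuition Credit: $198,650 is at or below the $325,300 threshold, so the full $10,840 applies.
Renter's Relief Credit: $198,650 is at or below the $300,800 threshold, so the full $6,160 applies.
Total: $13,976 + $10,840 + $6,160 = $30,976.

$30,976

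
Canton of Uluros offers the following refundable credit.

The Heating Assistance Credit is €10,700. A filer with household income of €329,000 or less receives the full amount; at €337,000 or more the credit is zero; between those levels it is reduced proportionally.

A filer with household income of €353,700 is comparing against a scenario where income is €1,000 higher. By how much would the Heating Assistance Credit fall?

€0

At €353,700 — €353,700 is at or above €337,000, so the credit is €0.
At €354,700 — €354,700 is at or above €337,000, so the credit is €0.
Lost: €0 − €0 = €0.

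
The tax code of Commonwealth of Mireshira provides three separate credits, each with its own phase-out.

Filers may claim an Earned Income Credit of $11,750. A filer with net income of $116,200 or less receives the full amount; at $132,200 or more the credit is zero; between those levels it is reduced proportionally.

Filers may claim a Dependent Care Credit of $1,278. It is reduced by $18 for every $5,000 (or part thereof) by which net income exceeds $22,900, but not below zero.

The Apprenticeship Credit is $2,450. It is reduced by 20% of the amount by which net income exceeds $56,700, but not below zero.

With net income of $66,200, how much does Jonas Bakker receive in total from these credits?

Earned Income Credit: $66,200 is at or below the $116,200 threshold, so the full $11,750 applies.
Dependent Care Credit: income exceeds $22,900 by $43,300, which is 9 full-or-partial $5,000 increments; reduction = 9 × $18 = $162, leaving $1,116.
Apprenticeship Credit: 20% of the $9,500 excess over $56,700 is $1,900; credit = $2,450 − $1,900 = $550.
Total: $11,750 + $1,116 + $550 = $13,416.

$13,416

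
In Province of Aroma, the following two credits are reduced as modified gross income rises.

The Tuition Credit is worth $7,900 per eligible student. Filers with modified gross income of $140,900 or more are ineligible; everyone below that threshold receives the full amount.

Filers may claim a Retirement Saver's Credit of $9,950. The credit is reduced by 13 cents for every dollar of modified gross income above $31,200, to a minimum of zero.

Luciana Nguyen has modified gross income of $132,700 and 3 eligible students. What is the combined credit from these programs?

Tuition Credit: base = 3 × $7,900 = $23,700. $132,700 is below the $140,900 cutoff, so the full $23,700 applies.
Retirement Saver's Credit: 13% of the $101,500 excess over $31,200 is $13,195 ≥ base, so the credit is $0.
Total: $23,700 + $0 = $23,700.

$23,700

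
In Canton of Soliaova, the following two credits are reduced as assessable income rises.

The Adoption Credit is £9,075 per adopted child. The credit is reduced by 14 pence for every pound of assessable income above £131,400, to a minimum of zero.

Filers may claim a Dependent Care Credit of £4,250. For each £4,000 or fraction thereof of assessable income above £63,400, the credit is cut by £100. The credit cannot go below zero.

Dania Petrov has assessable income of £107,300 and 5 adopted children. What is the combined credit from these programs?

Adoption Credit: base = 5 × £9,075 = £45,375. £107,300 is at or below the £131,400 threshold, so the full £45,375 applies.
Dependent Care Credit: income exceeds £63,400 by £43,900, which is 11 full-or-partial £4,000 increments; reduction = 11 × £100 = £1,100, leaving £3,150.
Total: £45,375 + £3,150 = £48,525.

£48,525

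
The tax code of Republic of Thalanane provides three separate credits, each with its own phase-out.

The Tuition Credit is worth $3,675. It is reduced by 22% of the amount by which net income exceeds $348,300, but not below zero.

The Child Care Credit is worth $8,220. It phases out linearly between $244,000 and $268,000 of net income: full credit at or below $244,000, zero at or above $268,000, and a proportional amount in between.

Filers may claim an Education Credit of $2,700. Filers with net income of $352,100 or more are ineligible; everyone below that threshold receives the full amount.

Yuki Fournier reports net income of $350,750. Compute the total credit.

Tuition Credit: 22% of the $2,450 excess over $348,300 is $539; credit = $3,675 − $539 = $3,136.
Child Care Credit: $350,750 is at or above $268,000, so the credit is $0.
Education Credit: $350,750 is below the $352,100 cutoff, so the full $2,700 applies.
Total: $3,136 + $0 + $2,700 = $5,836.

$5,836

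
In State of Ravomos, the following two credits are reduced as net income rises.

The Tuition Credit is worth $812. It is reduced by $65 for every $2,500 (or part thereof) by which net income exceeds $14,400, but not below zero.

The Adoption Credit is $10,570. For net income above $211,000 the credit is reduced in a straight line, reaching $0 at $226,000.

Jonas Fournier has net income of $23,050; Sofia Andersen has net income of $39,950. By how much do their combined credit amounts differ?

$455

Jonas ($23,050): Tuition Credit: income exceeds $14,400 by $8,650, which is 4 full-or-partial $2,500 increments; reduction = 4 × $65 = $260, leaving $552. Adoption Credit: $23,050 is at or below the $211,000 threshold, so the full $10,570 applies. total $552 + $10,570 = $11,122
Sofia ($39,950): Tuition Credit: income exceeds $14,400 by $25,550, which is 11 full-or-partial $2,500 increments; reduction = 11 × $65 = $715, leaving $97. Adoption Credit: $39,950 is at or below the $211,000 threshold, so the full $10,570 applies. total $97 + $10,570 = $10,667
Difference: |$11,122 − $10,667| = $455.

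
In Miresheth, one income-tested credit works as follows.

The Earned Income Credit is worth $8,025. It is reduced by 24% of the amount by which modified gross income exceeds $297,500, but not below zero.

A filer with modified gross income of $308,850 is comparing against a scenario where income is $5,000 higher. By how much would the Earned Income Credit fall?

$1,200

At $308,850 — 24% of the $11,350 excess over $297,500 is $2,724; credit = $8,025 − $2,724 = $5,301.
At $313,850 — 24% of the $16,350 excess over $297,500 is $3,924; credit = $8,025 − $3,924 = $4,101.
Lost: $5,301 − $4,101 = $1,200.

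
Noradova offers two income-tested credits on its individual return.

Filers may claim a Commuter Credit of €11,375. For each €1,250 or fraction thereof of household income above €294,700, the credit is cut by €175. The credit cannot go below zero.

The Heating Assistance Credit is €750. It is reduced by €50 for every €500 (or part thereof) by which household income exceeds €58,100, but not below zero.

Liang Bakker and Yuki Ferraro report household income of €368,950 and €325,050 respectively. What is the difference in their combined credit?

Liang (€368,950): Commuter Credit: income exceeds €294,700 by €74,250, which is 60 full-or-partial €1,250 increments; reduction = 60 × €175 = €10,500, leaving €875. Heating Assistance Credit: income exceeds €58,100 by €310,850 → 622 increments × €50 = €31,100 ≥ base, so the credit is €0. total €875 + €0 = €875
Yuki (€325,050): Commuter Credit: income exceeds €294,700 by €30,350, which is 25 full-or-partial €1,250 increments; reduction = 25 × €175 = €4,375, leaving €7,000. Heating Assistance Credit: income exceeds €58,100 by €266,950 → 534 increments × €50 = €26,700 ≥ base, so the credit is €0. total €7,000 + €0 = €7,000
Difference: |€875 − €7,000| = €6,125.

€6,125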